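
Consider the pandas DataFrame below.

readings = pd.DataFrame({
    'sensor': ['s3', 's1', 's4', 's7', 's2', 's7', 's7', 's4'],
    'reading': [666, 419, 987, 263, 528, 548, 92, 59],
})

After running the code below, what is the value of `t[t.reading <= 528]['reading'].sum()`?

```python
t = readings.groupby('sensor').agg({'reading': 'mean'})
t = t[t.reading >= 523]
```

1051.0

group by sensor, mean of reading:
        reading
sensor         
s1        419.0
s2        528.0
s3        666.0
s4        523.0
s7        301.0
filter rows where reading >= 523:
        reading
sensor         
s2        528.0
s3        666.0
s4        523.0
filter rows where reading <= 528:
        reading
sensor         
s2        528.0
s4        523.0
So sum() = 1051.0.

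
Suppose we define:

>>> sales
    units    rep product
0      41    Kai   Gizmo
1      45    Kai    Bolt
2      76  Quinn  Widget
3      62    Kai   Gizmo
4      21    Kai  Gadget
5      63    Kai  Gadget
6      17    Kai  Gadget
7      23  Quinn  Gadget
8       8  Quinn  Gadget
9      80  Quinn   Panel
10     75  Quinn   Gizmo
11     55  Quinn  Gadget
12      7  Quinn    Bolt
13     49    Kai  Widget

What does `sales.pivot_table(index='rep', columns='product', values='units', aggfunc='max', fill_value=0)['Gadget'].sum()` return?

118

pivot: rows=rep, cols=product, max(units):
product  Bolt  Gadget  Gizmo  Panel  Widget
rep                                        
Kai        45      63     62      0      49
Quinn       7      55     75     80      76
sum of column 'Gadget' → 118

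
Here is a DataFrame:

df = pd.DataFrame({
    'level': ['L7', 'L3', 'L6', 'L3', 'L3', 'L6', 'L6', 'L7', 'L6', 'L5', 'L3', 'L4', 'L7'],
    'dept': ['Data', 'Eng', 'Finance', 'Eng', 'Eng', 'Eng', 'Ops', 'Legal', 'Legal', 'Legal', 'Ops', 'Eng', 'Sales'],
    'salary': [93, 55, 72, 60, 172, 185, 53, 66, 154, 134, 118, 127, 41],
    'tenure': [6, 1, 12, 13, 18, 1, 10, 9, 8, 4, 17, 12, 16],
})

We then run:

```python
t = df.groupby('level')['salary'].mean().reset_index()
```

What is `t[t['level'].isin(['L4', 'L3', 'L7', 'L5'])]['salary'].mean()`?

group by level, mean of salary:
level
L3    101.250000
L4    127.000000
L5    134.000000
L6    116.000000
L7     66.666667
Name: salary, dtype: float64
reset_index():
  level      salary
0    L3  101.250000
1    L4  127.000000
2    L5  134.000000
3    L6  116.000000
4    L7   66.666667
filter rows where level in ['L4', 'L3', 'L7', 'L5']:
  level      salary
0    L3  101.250000
1    L4  127.000000
2    L5  134.000000
4    L7   66.666667
Reading off the mean of column 'salary', we get 107.229166667.

107.229166667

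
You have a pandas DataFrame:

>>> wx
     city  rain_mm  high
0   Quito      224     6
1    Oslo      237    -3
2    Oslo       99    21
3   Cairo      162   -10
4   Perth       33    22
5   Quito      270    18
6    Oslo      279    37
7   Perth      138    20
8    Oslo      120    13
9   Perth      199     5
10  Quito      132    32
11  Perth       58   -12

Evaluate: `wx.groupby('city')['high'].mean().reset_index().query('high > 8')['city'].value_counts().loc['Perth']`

1

group by city, mean of high:
city
Cairo   -10.000000
Oslo     17.000000
Perth     8.750000
Quito    18.666667
Name: high, dtype: float64
reset_index():
    city       high
0  Cairo -10.000000
1   Oslo  17.000000
2  Perth   8.750000
3  Quito  18.666667
filter rows where high > 8:
    city       high
1   Oslo  17.000000
2  Perth   8.750000
3  Quito  18.666667
value_counts of city:
city
Oslo     1
Perth    1
Quito    1
Name: count, dtype: int64
The value at index 'Perth' is 1.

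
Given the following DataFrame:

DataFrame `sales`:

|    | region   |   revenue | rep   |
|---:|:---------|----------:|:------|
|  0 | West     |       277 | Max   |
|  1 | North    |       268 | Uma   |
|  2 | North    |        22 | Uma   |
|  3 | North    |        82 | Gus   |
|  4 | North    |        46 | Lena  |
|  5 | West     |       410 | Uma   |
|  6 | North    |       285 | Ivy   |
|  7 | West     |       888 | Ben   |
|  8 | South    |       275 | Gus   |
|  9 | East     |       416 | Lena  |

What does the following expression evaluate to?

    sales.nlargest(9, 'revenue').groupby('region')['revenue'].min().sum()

1014

take 9 rows with largest revenue:
  region  revenue   rep
7   West      888   Ben
9   East      416  Lena
5   West      410   Uma
6  North      285   Ivy
0   West      277   Max
8  South      275   Gus
1  North      268   Uma
3  North       82   Gus
4  North       46  Lena
group by region, min of revenue:
region
East     416
North     46
South    275
West     277
Name: revenue, dtype: int64
sum of the resulting series → 1014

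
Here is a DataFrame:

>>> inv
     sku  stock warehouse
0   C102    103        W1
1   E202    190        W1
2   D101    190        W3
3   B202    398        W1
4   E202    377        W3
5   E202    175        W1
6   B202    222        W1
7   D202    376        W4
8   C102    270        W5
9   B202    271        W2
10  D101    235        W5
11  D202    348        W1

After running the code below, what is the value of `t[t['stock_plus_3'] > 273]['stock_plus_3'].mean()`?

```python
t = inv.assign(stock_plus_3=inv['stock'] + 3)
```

add column stock_plus_3 = inv['stock'] + 3:
     sku  stock warehouse  stock_plus_3
0   C102    103        W1           106
1   E202    190        W1           193
2   D101    190        W3           193
3   B202    398        W1           401
4   E202    377        W3           380
5   E202    175        W1           178
6   B202    222        W1           225
7   D202    376        W4           379
8   C102    270        W5           273
9   B202    271        W2           274
10  D101    235        W5           238
11  D202    348        W1           351
filter rows where stock_plus_3 > 273:
     sku  stock warehouse  stock_plus_3
3   B202    398        W1           401
4   E202    377        W3           380
7   D202    376        W4           379
9   B202    271        W2           274
11  D202    348        W1           351

357.0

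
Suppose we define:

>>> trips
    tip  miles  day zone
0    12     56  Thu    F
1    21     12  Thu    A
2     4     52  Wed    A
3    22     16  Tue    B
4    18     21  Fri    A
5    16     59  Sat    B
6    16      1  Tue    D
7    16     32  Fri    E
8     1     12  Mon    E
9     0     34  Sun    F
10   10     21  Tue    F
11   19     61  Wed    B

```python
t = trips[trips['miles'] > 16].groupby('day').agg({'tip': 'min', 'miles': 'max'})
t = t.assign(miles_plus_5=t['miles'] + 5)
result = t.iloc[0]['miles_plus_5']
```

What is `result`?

37

filter rows where miles > 16:
    tip  miles  day zone
0    12     56  Thu    F
2     4     52  Wed    A
4    18     21  Fri    A
5    16     59  Sat    B
7    16     32  Fri    E
9     0     34  Sun    F
10   10     21  Tue    F
11   19     61  Wed    B
group by day: min(tip), max(miles):
     tip  miles
day            
Fri   16     32
Sat   16     59
Sun    0     34
Thu   12     56
Tue   10     21
Wed    4     61
add column miles_plus_5 = t['miles'] + 5:
     tip  miles  miles_plus_5
day                          
Fri   16     32            37
Sat   16     59            64
Sun    0     34            39
Thu   12     56            61
Tue   10     21            26
Wed    4     61            66
Reading off the value at position 0, column 'miles_plus_5', we get 37.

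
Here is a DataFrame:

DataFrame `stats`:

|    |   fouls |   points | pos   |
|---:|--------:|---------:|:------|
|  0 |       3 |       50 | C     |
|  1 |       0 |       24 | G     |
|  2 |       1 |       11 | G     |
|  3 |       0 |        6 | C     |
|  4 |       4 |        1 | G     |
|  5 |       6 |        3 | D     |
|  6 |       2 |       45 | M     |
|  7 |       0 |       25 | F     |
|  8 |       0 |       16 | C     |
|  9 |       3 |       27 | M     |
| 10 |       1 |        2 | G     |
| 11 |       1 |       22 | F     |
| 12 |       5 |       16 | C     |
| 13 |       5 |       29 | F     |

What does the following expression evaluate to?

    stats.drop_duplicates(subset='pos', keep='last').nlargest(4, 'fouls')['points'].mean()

18.75

drop duplicate pos (keep=last):
    fouls  points pos
5       6       3   D
9       3      27   M
10      1       2   G
12      5      16   C
13      5      29   F
take 4 rows with largest fouls:
    fouls  points pos
5       6       3   D
12      5      16   C
13      5      29   F
9       3      27   M
So mean() = 18.75.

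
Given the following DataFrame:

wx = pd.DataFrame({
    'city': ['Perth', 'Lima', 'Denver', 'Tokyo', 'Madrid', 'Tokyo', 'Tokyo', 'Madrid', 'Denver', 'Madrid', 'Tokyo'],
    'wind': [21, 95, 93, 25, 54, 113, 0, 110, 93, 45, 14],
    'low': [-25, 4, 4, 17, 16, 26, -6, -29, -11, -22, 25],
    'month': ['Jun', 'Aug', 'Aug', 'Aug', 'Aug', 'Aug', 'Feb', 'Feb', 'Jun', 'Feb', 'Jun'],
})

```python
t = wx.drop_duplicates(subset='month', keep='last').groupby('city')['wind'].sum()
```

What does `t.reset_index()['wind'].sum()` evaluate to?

172

drop duplicate month (keep=last):
      city  wind  low month
5    Tokyo   113   26   Aug
9   Madrid    45  -22   Feb
10   Tokyo    14   25   Jun
group by city, sum of wind:
city
Madrid     45
Tokyo     127
Name: wind, dtype: int64
reset_index():
     city  wind
0  Madrid    45
1   Tokyo   127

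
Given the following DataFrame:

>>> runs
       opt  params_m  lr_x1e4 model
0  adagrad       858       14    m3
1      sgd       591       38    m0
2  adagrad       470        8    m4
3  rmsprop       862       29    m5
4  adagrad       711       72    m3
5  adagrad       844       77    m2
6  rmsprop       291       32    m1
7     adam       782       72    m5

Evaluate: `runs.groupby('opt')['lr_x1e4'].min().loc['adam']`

group by opt, min of lr_x1e4:
opt
adagrad     8
adam       72
rmsprop    29
sgd        38
Name: lr_x1e4, dtype: int64

72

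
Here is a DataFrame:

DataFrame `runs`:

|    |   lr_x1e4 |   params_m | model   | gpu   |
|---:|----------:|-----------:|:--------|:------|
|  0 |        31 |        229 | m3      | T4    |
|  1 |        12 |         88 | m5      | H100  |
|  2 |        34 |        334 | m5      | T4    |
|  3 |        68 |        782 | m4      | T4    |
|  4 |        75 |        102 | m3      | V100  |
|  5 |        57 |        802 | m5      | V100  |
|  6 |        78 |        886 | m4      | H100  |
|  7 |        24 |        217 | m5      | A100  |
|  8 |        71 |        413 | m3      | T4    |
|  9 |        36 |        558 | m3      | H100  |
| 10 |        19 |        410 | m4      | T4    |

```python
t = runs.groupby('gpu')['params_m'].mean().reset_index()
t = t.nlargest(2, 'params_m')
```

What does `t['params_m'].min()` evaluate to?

group by gpu, mean of params_m:
gpu
A100    217.000000
H100    510.666667
T4      433.600000
V100    452.000000
Name: params_m, dtype: float64
reset_index():
    gpu    params_m
0  A100  217.000000
1  H100  510.666667
2    T4  433.600000
3  V100  452.000000
take 2 rows with largest params_m:
    gpu    params_m
1  H100  510.666667
3  V100  452.000000
Reading off the min of column 'params_m', we get 452.0.

452.0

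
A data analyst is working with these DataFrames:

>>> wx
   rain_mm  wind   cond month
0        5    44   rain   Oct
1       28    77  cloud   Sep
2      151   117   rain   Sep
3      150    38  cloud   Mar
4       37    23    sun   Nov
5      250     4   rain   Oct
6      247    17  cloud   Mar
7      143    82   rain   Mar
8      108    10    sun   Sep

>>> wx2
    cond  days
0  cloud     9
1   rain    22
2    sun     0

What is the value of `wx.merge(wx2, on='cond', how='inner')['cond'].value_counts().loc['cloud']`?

3

merge on 'cond' (how='inner') → 9 rows:
   rain_mm  wind   cond month  days
0        5    44   rain   Oct    22
1       28    77  cloud   Sep     9
2      151   117   rain   Sep    22
3      150    38  cloud   Mar     9
4       37    23    sun   Nov     0
5      250     4   rain   Oct    22
6      247    17  cloud   Mar     9
7      143    82   rain   Mar    22
8      108    10    sun   Sep     0
value_counts of cond:
cond
rain     4
cloud    3
sun      2
Name: count, dtype: int64
The value at index 'cloud' is 3.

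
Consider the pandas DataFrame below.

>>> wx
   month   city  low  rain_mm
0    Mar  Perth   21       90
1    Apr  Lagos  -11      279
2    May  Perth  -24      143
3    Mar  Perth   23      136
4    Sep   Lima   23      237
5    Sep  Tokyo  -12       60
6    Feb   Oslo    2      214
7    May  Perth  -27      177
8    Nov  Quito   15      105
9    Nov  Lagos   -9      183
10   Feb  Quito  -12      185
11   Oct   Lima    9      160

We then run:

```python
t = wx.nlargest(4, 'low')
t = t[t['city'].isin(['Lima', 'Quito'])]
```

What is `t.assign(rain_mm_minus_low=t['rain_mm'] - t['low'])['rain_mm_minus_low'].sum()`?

304

take 4 rows with largest low:
  month   city  low  rain_mm
3   Mar  Perth   23      136
4   Sep   Lima   23      237
0   Mar  Perth   21       90
8   Nov  Quito   15      105
filter rows where city in ['Lima', 'Quito']:
  month   city  low  rain_mm
4   Sep   Lima   23      237
8   Nov  Quito   15      105
add column rain_mm_minus_low = t['rain_mm'] - t['low']:
  month   city  low  rain_mm  rain_mm_minus_low
4   Sep   Lima   23      237                214
8   Nov  Quito   15      105                 90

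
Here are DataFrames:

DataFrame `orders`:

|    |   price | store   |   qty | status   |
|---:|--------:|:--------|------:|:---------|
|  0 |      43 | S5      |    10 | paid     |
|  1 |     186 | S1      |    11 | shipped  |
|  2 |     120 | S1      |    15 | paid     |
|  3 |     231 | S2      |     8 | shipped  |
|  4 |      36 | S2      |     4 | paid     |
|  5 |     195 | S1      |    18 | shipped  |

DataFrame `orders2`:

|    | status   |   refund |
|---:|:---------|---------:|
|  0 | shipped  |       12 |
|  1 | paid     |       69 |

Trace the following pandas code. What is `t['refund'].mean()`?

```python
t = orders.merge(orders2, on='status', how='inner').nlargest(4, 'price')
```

26.25

merge on 'status' (how='inner') → 6 rows:
   price store  qty   status  refund
0     43    S5   10     paid      69
1    186    S1   11  shipped      12
2    120    S1   15     paid      69
3    231    S2    8  shipped      12
4     36    S2    4     paid      69
5    195    S1   18  shipped      12
take 4 rows with largest price:
   price store  qty   status  refund
3    231    S2    8  shipped      12
5    195    S1   18  shipped      12
1    186    S1   11  shipped      12
2    120    S1   15     paid      69
Hence 26.25.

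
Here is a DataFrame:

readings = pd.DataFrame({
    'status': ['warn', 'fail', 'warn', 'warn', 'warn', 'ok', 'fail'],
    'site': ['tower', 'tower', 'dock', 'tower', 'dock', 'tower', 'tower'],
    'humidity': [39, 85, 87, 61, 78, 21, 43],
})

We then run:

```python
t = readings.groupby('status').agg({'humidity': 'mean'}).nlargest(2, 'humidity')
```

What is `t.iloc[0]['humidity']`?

66.25

group by status, mean of humidity:
        humidity
status          
fail       64.00
ok         21.00
warn       66.25
take 2 rows with largest humidity:
        humidity
status          
warn       66.25
fail       64.00
Reading off the value at position 0, column 'humidity', we get 66.25.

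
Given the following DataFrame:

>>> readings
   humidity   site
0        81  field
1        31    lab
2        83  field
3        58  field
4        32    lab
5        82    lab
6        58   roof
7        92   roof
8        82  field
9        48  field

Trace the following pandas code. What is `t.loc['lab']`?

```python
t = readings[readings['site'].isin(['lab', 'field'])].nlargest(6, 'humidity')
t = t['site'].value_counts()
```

filter rows where site in ['lab', 'field']:
   humidity   site
0        81  field
1        31    lab
2        83  field
3        58  field
4        32    lab
5        82    lab
8        82  field
9        48  field
take 6 rows with largest humidity:
   humidity   site
2        83  field
5        82    lab
8        82  field
0        81  field
3        58  field
9        48  field
value_counts of site:
site
field    5
lab      1
Name: count, dtype: int64
Finally, value at index 'lab' = 1.

1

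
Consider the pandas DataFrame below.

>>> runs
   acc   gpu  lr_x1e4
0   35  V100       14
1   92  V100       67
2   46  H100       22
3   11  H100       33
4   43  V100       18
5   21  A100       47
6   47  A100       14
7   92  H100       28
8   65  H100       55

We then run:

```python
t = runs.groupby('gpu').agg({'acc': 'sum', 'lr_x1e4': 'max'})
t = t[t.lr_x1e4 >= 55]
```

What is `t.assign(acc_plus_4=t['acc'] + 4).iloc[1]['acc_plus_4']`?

174

group by gpu: sum(acc), max(lr_x1e4):
      acc  lr_x1e4
gpu               
A100   68       47
H100  214       55
V100  170       67
filter rows where lr_x1e4 >= 55:
      acc  lr_x1e4
gpu               
H100  214       55
V100  170       67
add column acc_plus_4 = t['acc'] + 4:
      acc  lr_x1e4  acc_plus_4
gpu                           
H100  214       55         218
V100  170       67         174
Finally, value at position 1, column 'acc_plus_4' = 174.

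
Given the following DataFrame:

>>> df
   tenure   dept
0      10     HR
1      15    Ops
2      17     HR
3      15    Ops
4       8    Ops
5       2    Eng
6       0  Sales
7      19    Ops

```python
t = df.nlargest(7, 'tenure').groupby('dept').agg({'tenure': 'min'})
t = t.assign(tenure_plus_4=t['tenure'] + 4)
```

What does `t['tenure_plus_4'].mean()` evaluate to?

take 7 rows with largest tenure:
   tenure dept
7      19  Ops
2      17   HR
1      15  Ops
3      15  Ops
0      10   HR
4       8  Ops
5       2  Eng
group by dept, min of tenure:
      tenure
dept        
Eng        2
HR        10
Ops        8
add column tenure_plus_4 = t['tenure'] + 4:
      tenure  tenure_plus_4
dept                       
Eng        2              6
HR        10             14
Ops        8             12
Taking the mean of column 'tenure_plus_4' gives 10.6666666667.

10.6666666667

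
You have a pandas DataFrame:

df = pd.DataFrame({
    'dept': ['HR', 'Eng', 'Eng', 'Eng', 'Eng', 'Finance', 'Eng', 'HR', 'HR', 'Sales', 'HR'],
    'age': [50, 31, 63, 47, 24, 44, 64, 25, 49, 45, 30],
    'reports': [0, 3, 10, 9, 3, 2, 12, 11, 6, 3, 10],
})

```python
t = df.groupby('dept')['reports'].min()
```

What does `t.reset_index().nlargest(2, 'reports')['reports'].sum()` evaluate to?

group by dept, min of reports:
dept
Eng        3
Finance    2
HR         0
Sales      3
Name: reports, dtype: int64
reset_index():
      dept  reports
0      Eng        3
1  Finance        2
2       HR        0
3    Sales        3
take 2 rows with largest reports:
    dept  reports
0    Eng        3
3  Sales        3
So sum() = 6.

6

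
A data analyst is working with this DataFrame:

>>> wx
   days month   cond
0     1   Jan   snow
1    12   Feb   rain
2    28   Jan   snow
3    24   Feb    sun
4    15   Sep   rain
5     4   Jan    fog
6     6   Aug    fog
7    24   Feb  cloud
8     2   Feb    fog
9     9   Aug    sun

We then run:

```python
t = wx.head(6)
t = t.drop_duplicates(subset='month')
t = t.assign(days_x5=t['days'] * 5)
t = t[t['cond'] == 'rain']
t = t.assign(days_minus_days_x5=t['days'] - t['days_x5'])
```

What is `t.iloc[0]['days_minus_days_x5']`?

take first 6 rows:
   days month  cond
0     1   Jan  snow
1    12   Feb  rain
2    28   Jan  snow
3    24   Feb   sun
4    15   Sep  rain
5     4   Jan   fog
drop duplicate month (keep=first):
   days month  cond
0     1   Jan  snow
1    12   Feb  rain
4    15   Sep  rain
add column days_x5 = t['days'] * 5:
   days month  cond  days_x5
0     1   Jan  snow        5
1    12   Feb  rain       60
4    15   Sep  rain       75
filter rows where cond == 'rain':
   days month  cond  days_x5
1    12   Feb  rain       60
4    15   Sep  rain       75
add column days_minus_days_x5 = t['days'] - t['days_x5']:
   days month  cond  days_x5  days_minus_days_x5
1    12   Feb  rain       60                 -48
4    15   Sep  rain       75                 -60
Hence -48.

-48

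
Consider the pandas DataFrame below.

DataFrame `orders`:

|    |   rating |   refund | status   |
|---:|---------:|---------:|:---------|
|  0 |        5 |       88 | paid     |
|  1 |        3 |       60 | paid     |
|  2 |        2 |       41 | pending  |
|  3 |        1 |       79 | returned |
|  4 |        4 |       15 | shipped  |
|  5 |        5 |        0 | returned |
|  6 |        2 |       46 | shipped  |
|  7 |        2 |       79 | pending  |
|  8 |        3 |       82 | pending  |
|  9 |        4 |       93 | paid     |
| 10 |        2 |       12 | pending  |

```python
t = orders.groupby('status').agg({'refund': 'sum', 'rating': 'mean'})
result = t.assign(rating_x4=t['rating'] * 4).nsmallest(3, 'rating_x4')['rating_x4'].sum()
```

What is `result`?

group by status: sum(refund), mean(rating):
          refund  rating
status                  
paid         241    4.00
pending      214    2.25
returned      79    3.00
shipped       61    3.00
add column rating_x4 = t['rating'] * 4:
          refund  rating  rating_x4
status                             
paid         241    4.00       16.0
pending      214    2.25        9.0
returned      79    3.00       12.0
shipped       61    3.00       12.0
take 3 rows with smallest rating_x4:
          refund  rating  rating_x4
status                             
pending      214    2.25        9.0
returned      79    3.00       12.0
shipped       61    3.00       12.0
Taking the sum of column 'rating_x4' gives 33.0.

33.0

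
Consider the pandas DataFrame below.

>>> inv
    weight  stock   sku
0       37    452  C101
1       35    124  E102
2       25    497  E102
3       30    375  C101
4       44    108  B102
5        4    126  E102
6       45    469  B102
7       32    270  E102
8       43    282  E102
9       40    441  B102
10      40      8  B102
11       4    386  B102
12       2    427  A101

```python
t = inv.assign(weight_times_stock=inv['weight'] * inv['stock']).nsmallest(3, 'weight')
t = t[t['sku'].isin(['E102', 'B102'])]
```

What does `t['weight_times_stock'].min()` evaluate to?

add column weight_times_stock = inv['weight'] * inv['stock']:
    weight  stock   sku  weight_times_stock
0       37    452  C101               16724
1       35    124  E102                4340
2       25    497  E102               12425
3       30    375  C101               11250
4       44    108  B102                4752
5        4    126  E102                 504
6       45    469  B102               21105
7       32    270  E102                8640
8       43    282  E102               12126
9       40    441  B102               17640
10      40      8  B102                 320
11       4    386  B102                1544
12       2    427  A101                 854
take 3 rows with smallest weight:
    weight  stock   sku  weight_times_stock
12       2    427  A101                 854
5        4    126  E102                 504
11       4    386  B102                1544
filter rows where sku in ['E102', 'B102']:
    weight  stock   sku  weight_times_stock
5        4    126  E102                 504
11       4    386  B102                1544
Reading off the min of column 'weight_times_stock', we get 504.

504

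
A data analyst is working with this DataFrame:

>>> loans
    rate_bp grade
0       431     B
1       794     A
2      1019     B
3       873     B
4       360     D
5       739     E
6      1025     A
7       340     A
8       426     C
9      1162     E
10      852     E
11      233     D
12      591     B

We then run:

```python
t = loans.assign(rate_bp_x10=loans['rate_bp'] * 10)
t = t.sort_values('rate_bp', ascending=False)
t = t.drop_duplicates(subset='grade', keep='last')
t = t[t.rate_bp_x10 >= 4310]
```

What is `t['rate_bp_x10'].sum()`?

add column rate_bp_x10 = loans['rate_bp'] * 10:
    rate_bp grade  rate_bp_x10
0       431     B         4310
1       794     A         7940
2      1019     B        10190
3       873     B         8730
4       360     D         3600
5       739     E         7390
6      1025     A        10250
7       340     A         3400
8       426     C         4260
9      1162     E        11620
10      852     E         8520
11      233     D         2330
12      591     B         5910
sort by rate_bp descending:
    rate_bp grade  rate_bp_x10
9      1162     E        11620
6      1025     A        10250
2      1019     B        10190
3       873     B         8730
10      852     E         8520
1       794     A         7940
5       739     E         7390
12      591     B         5910
0       431     B         4310
8       426     C         4260
4       360     D         3600
7       340     A         3400
11      233     D         2330
drop duplicate grade (keep=last):
    rate_bp grade  rate_bp_x10
5       739     E         7390
0       431     B         4310
8       426     C         4260
7       340     A         3400
11      233     D         2330
filter rows where rate_bp_x10 >= 4310:
   rate_bp grade  rate_bp_x10
5      739     E         7390
0      431     B         4310
Reading off the sum of column 'rate_bp_x10', we get 11700.

11700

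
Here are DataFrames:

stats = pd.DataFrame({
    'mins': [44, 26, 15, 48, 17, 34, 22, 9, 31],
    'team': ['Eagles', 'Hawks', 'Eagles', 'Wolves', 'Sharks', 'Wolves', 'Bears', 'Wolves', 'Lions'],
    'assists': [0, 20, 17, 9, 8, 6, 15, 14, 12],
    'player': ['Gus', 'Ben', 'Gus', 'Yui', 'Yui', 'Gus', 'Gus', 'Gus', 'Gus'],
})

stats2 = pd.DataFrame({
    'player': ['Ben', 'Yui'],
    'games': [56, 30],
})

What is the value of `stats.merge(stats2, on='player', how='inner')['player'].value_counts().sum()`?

3

merge on 'player' (how='inner') → 3 rows:
   mins    team  assists player  games
0    26   Hawks       20    Ben     56
1    48  Wolves        9    Yui     30
2    17  Sharks        8    Yui     30
value_counts of player:
player
Yui    2
Ben    1
Name: count, dtype: int64
So sum() = 3.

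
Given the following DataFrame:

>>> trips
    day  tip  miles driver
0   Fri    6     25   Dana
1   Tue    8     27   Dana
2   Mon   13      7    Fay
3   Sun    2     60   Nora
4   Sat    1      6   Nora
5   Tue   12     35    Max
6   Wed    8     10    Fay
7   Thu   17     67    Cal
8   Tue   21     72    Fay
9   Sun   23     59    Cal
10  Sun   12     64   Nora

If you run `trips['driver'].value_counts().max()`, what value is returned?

value_counts of driver:
driver
Fay     3
Nora    3
Dana    2
Cal     2
Max     1
Name: count, dtype: int64

3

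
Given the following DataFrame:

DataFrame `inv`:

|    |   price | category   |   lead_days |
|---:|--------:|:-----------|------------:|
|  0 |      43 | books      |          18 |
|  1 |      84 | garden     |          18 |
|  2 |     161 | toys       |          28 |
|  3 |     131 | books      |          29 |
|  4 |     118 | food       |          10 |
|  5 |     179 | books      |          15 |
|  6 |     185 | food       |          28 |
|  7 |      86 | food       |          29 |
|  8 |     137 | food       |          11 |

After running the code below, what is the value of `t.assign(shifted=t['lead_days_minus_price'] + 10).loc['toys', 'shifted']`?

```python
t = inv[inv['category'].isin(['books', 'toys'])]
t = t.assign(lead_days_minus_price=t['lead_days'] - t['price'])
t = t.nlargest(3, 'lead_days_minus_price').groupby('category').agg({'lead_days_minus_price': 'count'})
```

filter rows where category in ['books', 'toys']:
   price category  lead_days
0     43    books         18
2    161     toys         28
3    131    books         29
5    179    books         15
add column lead_days_minus_price = t['lead_days'] - t['price']:
   price category  lead_days  lead_days_minus_price
0     43    books         18                    -25
2    161     toys         28                   -133
3    131    books         29                   -102
5    179    books         15                   -164
take 3 rows with largest lead_days_minus_price:
   price category  lead_days  lead_days_minus_price
0     43    books         18                    -25
3    131    books         29                   -102
2    161     toys         28                   -133
group by category, count of lead_days_minus_price:
          lead_days_minus_price
category                       
books                         2
toys                          1
add column shifted = t['lead_days_minus_price'] + 10:
          lead_days_minus_price  shifted
category                                
books                         2       12
toys                          1       11
value at row 'toys', column 'shifted' → 11

11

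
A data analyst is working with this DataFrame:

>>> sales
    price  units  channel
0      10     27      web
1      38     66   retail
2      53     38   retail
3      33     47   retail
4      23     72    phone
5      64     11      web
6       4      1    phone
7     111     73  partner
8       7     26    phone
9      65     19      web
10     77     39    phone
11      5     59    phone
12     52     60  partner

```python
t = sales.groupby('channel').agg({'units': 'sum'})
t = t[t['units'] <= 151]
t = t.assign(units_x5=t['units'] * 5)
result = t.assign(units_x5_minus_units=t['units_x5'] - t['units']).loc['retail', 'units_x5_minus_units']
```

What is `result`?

group by channel, sum of units:
         units
channel       
partner    133
phone      197
retail     151
web         57
filter rows where units <= 151:
         units
channel       
partner    133
retail     151
web         57
add column units_x5 = t['units'] * 5:
         units  units_x5
channel                 
partner    133       665
retail     151       755
web         57       285
add column units_x5_minus_units = t['units_x5'] - t['units']:
         units  units_x5  units_x5_minus_units
channel                                       
partner    133       665                   532
retail     151       755                   604
web         57       285                   228
Then the value at row 'retail', column 'units_x5_minus_units': 604

604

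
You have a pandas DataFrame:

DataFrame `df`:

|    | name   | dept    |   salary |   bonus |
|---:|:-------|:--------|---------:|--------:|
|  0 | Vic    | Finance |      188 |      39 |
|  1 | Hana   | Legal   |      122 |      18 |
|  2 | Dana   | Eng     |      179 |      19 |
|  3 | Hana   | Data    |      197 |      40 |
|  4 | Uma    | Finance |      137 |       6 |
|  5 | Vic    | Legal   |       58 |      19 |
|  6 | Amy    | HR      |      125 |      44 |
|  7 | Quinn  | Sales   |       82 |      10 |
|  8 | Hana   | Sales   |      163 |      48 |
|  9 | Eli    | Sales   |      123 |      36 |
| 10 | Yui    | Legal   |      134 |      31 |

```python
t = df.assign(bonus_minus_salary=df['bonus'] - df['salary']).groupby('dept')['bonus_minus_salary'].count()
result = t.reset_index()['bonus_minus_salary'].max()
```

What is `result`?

3

add column bonus_minus_salary = df['bonus'] - df['salary']:
     name     dept  salary  bonus  bonus_minus_salary
0     Vic  Finance     188     39                -149
1    Hana    Legal     122     18                -104
2    Dana      Eng     179     19                -160
3    Hana     Data     197     40                -157
4     Uma  Finance     137      6                -131
5     Vic    Legal      58     19                 -39
6     Amy       HR     125     44                 -81
7   Quinn    Sales      82     10                 -72
8    Hana    Sales     163     48                -115
9     Eli    Sales     123     36                 -87
10    Yui    Legal     134     31                -103
group by dept, count of bonus_minus_salary:
dept
Data       1
Eng        1
Finance    2
HR         1
Legal      3
Sales      3
Name: bonus_minus_salary, dtype: int64
reset_index():
      dept  bonus_minus_salary
0     Data                   1
1      Eng                   1
2  Finance                   2
3       HR                   1
4    Legal                   3
5    Sales                   3
Taking the max of column 'bonus_minus_salary' gives 3.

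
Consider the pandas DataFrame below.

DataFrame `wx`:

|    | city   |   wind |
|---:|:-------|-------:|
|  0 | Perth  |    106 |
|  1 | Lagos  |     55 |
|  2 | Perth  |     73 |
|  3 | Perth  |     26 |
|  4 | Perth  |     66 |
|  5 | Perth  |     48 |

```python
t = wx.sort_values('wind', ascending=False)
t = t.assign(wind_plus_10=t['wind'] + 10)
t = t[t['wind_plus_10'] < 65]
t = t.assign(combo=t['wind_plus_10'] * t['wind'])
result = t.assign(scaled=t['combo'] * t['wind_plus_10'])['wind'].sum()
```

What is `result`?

sort by wind descending:
    city  wind
0  Perth   106
2  Perth    73
4  Perth    66
1  Lagos    55
5  Perth    48
3  Perth    26
add column wind_plus_10 = t['wind'] + 10:
    city  wind  wind_plus_10
0  Perth   106           116
2  Perth    73            83
4  Perth    66            76
1  Lagos    55            65
5  Perth    48            58
3  Perth    26            36
filter rows where wind_plus_10 < 65:
    city  wind  wind_plus_10
5  Perth    48            58
3  Perth    26            36
add column combo = t['wind_plus_10'] * t['wind']:
    city  wind  wind_plus_10  combo
5  Perth    48            58   2784
3  Perth    26            36    936
add column scaled = t['combo'] * t['wind_plus_10']:
    city  wind  wind_plus_10  combo  scaled
5  Perth    48            58   2784  161472
3  Perth    26            36    936   33696

74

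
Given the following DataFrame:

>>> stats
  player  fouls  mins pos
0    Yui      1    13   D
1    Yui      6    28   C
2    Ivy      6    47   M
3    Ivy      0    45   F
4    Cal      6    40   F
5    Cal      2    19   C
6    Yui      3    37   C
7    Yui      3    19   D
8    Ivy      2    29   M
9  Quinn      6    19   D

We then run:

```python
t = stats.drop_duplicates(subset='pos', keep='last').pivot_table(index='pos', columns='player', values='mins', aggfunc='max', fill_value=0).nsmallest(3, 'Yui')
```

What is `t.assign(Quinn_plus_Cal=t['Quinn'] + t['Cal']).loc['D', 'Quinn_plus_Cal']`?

19

drop duplicate pos (keep=last):
  player  fouls  mins pos
4    Cal      6    40   F
6    Yui      3    37   C
8    Ivy      2    29   M
9  Quinn      6    19   D
pivot: rows=pos, cols=player, max(mins):
player  Cal  Ivy  Quinn  Yui
pos                         
C         0    0      0   37
D         0    0     19    0
F        40    0      0    0
M         0   29      0    0
take 3 rows with smallest Yui:
player  Cal  Ivy  Quinn  Yui
pos                         
D         0    0     19    0
F        40    0      0    0
M         0   29      0    0
add column Quinn_plus_Cal = t['Quinn'] + t['Cal']:
player  Cal  Ivy  Quinn  Yui  Quinn_plus_Cal
pos                                         
D         0    0     19    0              19
F        40    0      0    0              40
M         0   29      0    0               0
Then the value at row 'D', column 'Quinn_plus_Cal': 19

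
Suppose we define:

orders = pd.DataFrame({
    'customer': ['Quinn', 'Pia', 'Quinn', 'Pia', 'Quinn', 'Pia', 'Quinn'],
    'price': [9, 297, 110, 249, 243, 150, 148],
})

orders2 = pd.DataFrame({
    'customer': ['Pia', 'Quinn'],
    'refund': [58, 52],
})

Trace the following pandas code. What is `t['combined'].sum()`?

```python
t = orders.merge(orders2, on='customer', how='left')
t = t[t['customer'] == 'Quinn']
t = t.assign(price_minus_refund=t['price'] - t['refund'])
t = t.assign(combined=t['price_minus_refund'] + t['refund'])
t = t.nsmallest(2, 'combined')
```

119

merge on 'customer' (how='left') → 7 rows:
  customer  price  refund
0    Quinn      9      52
1      Pia    297      58
2    Quinn    110      52
3      Pia    249      58
4    Quinn    243      52
5      Pia    150      58
6    Quinn    148      52
filter rows where customer == 'Quinn':
  customer  price  refund
0    Quinn      9      52
2    Quinn    110      52
4    Quinn    243      52
6    Quinn    148      52
add column price_minus_refund = t['price'] - t['refund']:
  customer  price  refund  price_minus_refund
0    Quinn      9      52                 -43
2    Quinn    110      52                  58
4    Quinn    243      52                 191
6    Quinn    148      52                  96
add column combined = t['price_minus_refund'] + t['refund']:
  customer  price  refund  price_minus_refund  combined
0    Quinn      9      52                 -43         9
2    Quinn    110      52                  58       110
4    Quinn    243      52                 191       243
6    Quinn    148      52                  96       148
take 2 rows with smallest combined:
  customer  price  refund  price_minus_refund  combined
0    Quinn      9      52                 -43         9
2    Quinn    110      52                  58       110
Reading off the sum of column 'combined', we get 119.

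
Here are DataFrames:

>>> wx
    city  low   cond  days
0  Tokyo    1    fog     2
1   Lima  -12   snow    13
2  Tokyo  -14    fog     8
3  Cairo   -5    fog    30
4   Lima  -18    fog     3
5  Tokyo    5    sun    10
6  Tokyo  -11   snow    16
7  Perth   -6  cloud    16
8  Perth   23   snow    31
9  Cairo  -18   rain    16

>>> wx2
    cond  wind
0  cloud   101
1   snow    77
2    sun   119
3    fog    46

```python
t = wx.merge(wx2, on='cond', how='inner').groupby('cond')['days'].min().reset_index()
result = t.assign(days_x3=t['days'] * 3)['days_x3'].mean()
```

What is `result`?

merge on 'cond' (how='inner') → 9 rows:
    city  low   cond  days  wind
0  Tokyo    1    fog     2    46
1   Lima  -12   snow    13    77
2  Tokyo  -14    fog     8    46
3  Cairo   -5    fog    30    46
4   Lima  -18    fog     3    46
5  Tokyo    5    sun    10   119
6  Tokyo  -11   snow    16    77
7  Perth   -6  cloud    16   101
8  Perth   23   snow    31    77
group by cond, min of days:
cond
cloud    16
fog       2
snow     13
sun      10
Name: days, dtype: int64
reset_index():
    cond  days
0  cloud    16
1    fog     2
2   snow    13
3    sun    10
add column days_x3 = t['days'] * 3:
    cond  days  days_x3
0  cloud    16       48
1    fog     2        6
2   snow    13       39
3    sun    10       30
Finally, mean of column 'days_x3' = 30.75.

30.75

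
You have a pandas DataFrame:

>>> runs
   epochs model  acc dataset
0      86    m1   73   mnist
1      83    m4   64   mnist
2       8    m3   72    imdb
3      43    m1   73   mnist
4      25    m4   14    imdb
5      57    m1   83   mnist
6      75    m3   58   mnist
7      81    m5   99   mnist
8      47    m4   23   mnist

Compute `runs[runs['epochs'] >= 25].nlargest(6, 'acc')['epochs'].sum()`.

filter rows where epochs >= 25:
   epochs model  acc dataset
0      86    m1   73   mnist
1      83    m4   64   mnist
3      43    m1   73   mnist
4      25    m4   14    imdb
5      57    m1   83   mnist
6      75    m3   58   mnist
7      81    m5   99   mnist
8      47    m4   23   mnist
take 6 rows with largest acc:
   epochs model  acc dataset
7      81    m5   99   mnist
5      57    m1   83   mnist
0      86    m1   73   mnist
3      43    m1   73   mnist
1      83    m4   64   mnist
6      75    m3   58   mnist

425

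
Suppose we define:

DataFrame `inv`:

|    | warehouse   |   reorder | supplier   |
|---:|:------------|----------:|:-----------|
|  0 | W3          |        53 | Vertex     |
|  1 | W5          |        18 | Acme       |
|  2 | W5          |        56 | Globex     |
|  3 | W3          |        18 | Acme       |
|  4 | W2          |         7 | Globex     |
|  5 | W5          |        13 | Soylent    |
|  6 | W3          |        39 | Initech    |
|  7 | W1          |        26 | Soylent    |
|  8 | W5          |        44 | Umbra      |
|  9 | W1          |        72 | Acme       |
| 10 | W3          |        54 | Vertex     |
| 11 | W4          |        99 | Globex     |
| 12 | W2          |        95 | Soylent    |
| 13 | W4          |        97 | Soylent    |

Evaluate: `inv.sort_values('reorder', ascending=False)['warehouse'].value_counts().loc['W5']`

sort by reorder descending:
   warehouse  reorder supplier
11        W4       99   Globex
13        W4       97  Soylent
12        W2       95  Soylent
9         W1       72     Acme
2         W5       56   Globex
10        W3       54   Vertex
0         W3       53   Vertex
8         W5       44    Umbra
6         W3       39  Initech
7         W1       26  Soylent
1         W5       18     Acme
3         W3       18     Acme
5         W5       13  Soylent
4         W2        7   Globex
value_counts of warehouse:
warehouse
W5    4
W3    4
W4    2
W2    2
W1    2
Name: count, dtype: int64
value at index 'W5' → 4

4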